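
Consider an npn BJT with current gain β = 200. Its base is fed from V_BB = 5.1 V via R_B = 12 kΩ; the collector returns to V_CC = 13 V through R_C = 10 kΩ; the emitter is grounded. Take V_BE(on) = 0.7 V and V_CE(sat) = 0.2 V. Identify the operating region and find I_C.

saturation; I_C ≈ 1.3 mA

Assume active: I_B = (5.1 − 0.7)/12 = 0.367 mA, giving I_C = β·I_B = 73.3 mA.
But then V_CE = 13 − 73.3×10 = -720 V < V_CE(sat) = 0.2 V — impossible in the active region.
So the transistor is saturated. With V_CE = 0.2 V, I_C = (V_CC − 0.2)/R_C = 12.8/10 = 1.28 mA.
Check: β·I_B = 73.3 mA > I_C = 1.28 mA, confirming saturation.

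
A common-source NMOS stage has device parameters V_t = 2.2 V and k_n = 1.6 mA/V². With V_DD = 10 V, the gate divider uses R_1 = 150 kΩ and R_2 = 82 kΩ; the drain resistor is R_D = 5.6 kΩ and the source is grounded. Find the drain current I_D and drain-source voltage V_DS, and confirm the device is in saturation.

I_D ≈ 1.4 mA, V_DS ≈ 2 V

V_G = V_DD·R_2/(R_1+R_2) = 10×82/232 = 3.53 V. With the source grounded, V_GS = V_G = 3.53 V.
Assume saturation: I_D = (k_n/2)(V_GS − V_t)² = (1.6/2)×(3.53 − 2.2)² = 0.8×1.33² = 1.42 mA.
V_DS = V_DD − I_D·R_D = 10 − 1.42×5.6 = 2.02 V.
Saturation requires V_DS ≥ V_GS − V_t = 1.33 V; 2.02 ≥ 1.33 ✓.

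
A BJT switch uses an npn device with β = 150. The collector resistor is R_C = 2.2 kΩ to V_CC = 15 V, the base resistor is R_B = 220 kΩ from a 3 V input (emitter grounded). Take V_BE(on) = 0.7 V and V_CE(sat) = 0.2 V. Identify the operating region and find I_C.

Assume active. Base-emitter loop: I_B = (V_BB − V_BE)/R_B = (3 − 0.7)/220 = 0.0105 mA.
I_C = β·I_B = 150×0.0105 = 1.57 mA.
V_CE = V_CC − I_C·R_C = 15 − 1.57×2.2 = 11.6 V > V_CE(sat), so the active-region assumption holds.

active; I_C ≈ 1.6 mA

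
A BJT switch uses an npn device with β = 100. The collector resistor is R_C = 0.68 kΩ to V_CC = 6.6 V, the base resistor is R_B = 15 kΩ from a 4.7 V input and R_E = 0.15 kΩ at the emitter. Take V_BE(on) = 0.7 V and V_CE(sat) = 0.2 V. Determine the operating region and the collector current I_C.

Assume active: I_B = (4.7 − 0.7)/(15 + 101×0.15) = 0.133 mA, I_C = β·I_B = 13.3 mA.
Then V_CE = 6.6 − 13.3×0.68 − 13.4×0.15 = -4.43 V < 0.2 V — the active assumption fails.
Re-solve with V_CE = 0.2 V. KCL at the emitter: V_E/R_E = (V_BB−0.7−V_E)/R_B + (V_CC−0.2−V_E)/R_C, giving V_E = 1.18 V.
I_C = (V_CC − 0.2 − V_E)/R_C = (6.4 − 1.18)/0.68 = 7.68 mA.
Check: I_B = (4 − 1.18)/15 = 0.188 mA, and β·I_B = 18.8 mA > I_C, confirming saturation.

saturation; I_C ≈ 7.7 mA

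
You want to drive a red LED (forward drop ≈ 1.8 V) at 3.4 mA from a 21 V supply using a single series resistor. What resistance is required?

R ≈ 5.6 kΩ

The resistor drops V_S − V_D = 21 − 1.8 = 19.2 V at 3.4 mA.
R = 19.2 V / 3.4 mA = 5.65 kΩ.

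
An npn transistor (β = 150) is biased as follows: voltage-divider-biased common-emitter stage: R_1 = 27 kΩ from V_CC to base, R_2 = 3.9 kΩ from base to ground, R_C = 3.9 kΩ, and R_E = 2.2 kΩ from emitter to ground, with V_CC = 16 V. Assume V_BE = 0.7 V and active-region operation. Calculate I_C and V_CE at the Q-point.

I_C ≈ 0.59 mA, V_CE ≈ 12 V

Thevenize the base divider: V_Th = V_CC·R_2/(R_1+R_2) = 16×3.9/30.9 = 2.02 V, R_Th = R_1‖R_2 = 3.41 kΩ.
Base-emitter loop: V_Th = I_B·R_Th + V_BE + (β+1)I_B·R_E, so I_B = (2.02 − 0.7) / (3.41 + 151×2.2) = 0.00393 mA.
I_C = β·I_B = 150×0.00393 = 0.59 mA, and I_E = (β+1)I_B = 0.594 mA.
V_CE = V_CC − I_C·R_C − I_E·R_E = 16 − 0.59×3.9 − 0.594×2.2 = 12.4 V.
V_CE = 12.4 V > 0.2 V confirms active-region operation.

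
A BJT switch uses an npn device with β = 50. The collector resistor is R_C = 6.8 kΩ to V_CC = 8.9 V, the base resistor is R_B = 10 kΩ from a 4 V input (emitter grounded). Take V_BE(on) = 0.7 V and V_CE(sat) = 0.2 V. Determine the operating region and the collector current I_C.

Assume active: I_B = (4 − 0.7)/10 = 0.33 mA, giving I_C = β·I_B = 16.5 mA.
But then V_CE = 8.9 − 16.5×6.8 = -103 V < V_CE(sat) = 0.2 V — impossible in the active region.
So the transistor is saturated. With V_CE = 0.2 V, I_C = (V_CC − 0.2)/R_C = 8.7/6.8 = 1.28 mA.
Check: β·I_B = 16.5 mA > I_C = 1.28 mA, confirming saturation.

saturation; I_C ≈ 1.3 mA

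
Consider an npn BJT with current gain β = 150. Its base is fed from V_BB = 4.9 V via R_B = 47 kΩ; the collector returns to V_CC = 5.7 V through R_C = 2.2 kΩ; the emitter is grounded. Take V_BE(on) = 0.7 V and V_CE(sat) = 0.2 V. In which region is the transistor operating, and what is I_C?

Assume active: I_B = (4.9 − 0.7)/47 = 0.0894 mA, giving I_C = β·I_B = 13.4 mA.
But then V_CE = 5.7 − 13.4×2.2 = -23.8 V < V_CE(sat) = 0.2 V — impossible in the active region.
So the transistor is saturated. With V_CE = 0.2 V, I_C = (V_CC − 0.2)/R_C = 5.5/2.2 = 2.5 mA.
Check: β·I_B = 13.4 mA > I_C = 2.5 mA, confirming saturation.

saturation; I_C ≈ 2.5 mA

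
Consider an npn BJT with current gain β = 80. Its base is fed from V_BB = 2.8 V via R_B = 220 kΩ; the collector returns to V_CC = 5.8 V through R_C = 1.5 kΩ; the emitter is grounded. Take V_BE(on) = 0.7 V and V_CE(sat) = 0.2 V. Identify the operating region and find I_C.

Assume active. Base-emitter loop: I_B = (V_BB − V_BE)/R_B = (2.8 − 0.7)/220 = 0.00955 mA.
I_C = β·I_B = 80×0.00955 = 0.764 mA.
V_CE = V_CC − I_C·R_C = 5.8 − 0.764×1.5 = 4.65 V > V_CE(sat), so the active-region assumption holds.

active; I_C ≈ 0.76 mA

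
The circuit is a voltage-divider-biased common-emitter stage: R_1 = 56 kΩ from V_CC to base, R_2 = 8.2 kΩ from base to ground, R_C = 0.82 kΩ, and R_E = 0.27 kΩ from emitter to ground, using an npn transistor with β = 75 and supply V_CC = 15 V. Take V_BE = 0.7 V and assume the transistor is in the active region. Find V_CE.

V_CE ≈ 11 V

Thevenize the base divider: V_Th = V_CC·R_2/(R_1+R_2) = 15×8.2/64.2 = 1.92 V, R_Th = R_1‖R_2 = 7.15 kΩ.
Base-emitter loop: V_Th = I_B·R_Th + V_BE + (β+1)I_B·R_E, so I_B = (1.92 − 0.7) / (7.15 + 76×0.27) = 0.0439 mA.
I_C = β·I_B = 75×0.0439 = 3.3 mA, and I_E = (β+1)I_B = 3.34 mA.
V_CE = V_CC − I_C·R_C − I_E·R_E = 15 − 3.3×0.82 − 3.34×0.27 = 11.4 V.
V_CE = 11.4 V > 0.2 V confirms active-region operation.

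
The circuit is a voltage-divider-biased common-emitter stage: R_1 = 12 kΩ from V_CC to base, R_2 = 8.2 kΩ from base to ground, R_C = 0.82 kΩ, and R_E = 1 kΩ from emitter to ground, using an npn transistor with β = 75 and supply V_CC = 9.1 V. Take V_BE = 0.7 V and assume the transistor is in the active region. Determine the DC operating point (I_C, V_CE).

Thevenize the base divider: V_Th = V_CC·R_2/(R_1+R_2) = 9.1×8.2/20.2 = 3.69 V, R_Th = R_1‖R_2 = 4.87 kΩ.
Base-emitter loop: V_Th = I_B·R_Th + V_BE + (β+1)I_B·R_E, so I_B = (3.69 − 0.7) / (4.87 + 76×1) = 0.037 mA.
I_C = β·I_B = 75×0.037 = 2.78 mA, and I_E = (β+1)I_B = 2.81 mA.
V_CE = V_CC − I_C·R_C − I_E·R_E = 9.1 − 2.78×0.82 − 2.81×1 = 4.01 V.
V_CE = 4.01 V > 0.2 V confirms active-region operation.

I_C ≈ 2.8 mA, V_CE ≈ 4 V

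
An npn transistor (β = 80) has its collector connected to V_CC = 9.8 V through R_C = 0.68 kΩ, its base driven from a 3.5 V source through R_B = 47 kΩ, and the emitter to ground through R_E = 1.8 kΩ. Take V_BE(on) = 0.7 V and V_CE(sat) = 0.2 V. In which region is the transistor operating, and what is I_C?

Assume active. Base-emitter loop: I_B = (V_BB − V_BE)/(R_B + (β+1)R_E) = (3.5 − 0.7)/(47 + 81×1.8) = 0.0145 mA.
I_C = β·I_B = 80×0.0145 = 1.16 mA.
V_CE = V_CC − I_C·R_C − I_E·R_E = 9.8 − 1.16×0.68 − 1.18×1.8 = 6.89 V > V_CE(sat), so the active-region assumption holds.

active; I_C ≈ 1.2 mA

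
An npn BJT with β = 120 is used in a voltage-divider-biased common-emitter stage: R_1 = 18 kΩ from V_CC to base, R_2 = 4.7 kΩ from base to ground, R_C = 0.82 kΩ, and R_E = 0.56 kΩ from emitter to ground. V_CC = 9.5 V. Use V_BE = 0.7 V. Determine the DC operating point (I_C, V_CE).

Thevenize the base divider: V_Th = V_CC·R_2/(R_1+R_2) = 9.5×4.7/22.7 = 1.97 V, R_Th = R_1‖R_2 = 3.73 kΩ.
Base-emitter loop: V_Th = I_B·R_Th + V_BE + (β+1)I_B·R_E, so I_B = (1.97 − 0.7) / (3.73 + 121×0.56) = 0.0177 mA.
I_C = β·I_B = 120×0.0177 = 2.13 mA, and I_E = (β+1)I_B = 2.14 mA.
V_CE = V_CC − I_C·R_C − I_E·R_E = 9.5 − 2.13×0.82 − 2.14×0.56 = 6.56 V.
V_CE = 6.56 V > 0.2 V confirms active-region operation.

I_C ≈ 2.1 mA, V_CE ≈ 6.6 V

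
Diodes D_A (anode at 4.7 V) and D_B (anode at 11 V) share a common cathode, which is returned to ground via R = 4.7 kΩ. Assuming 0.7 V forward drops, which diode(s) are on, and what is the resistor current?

Assume both conduct. Then node N would need to be at both 4.7−0.7 = 4 V and 11−0.7 = 10.3 V, which is impossible.
Assume only D_B conducts: V_N = 11 − 0.7 = 10.3 V, so I_R = 10.3/4.7 = 2.19 mA.
Check D_A: its anode-to-cathode voltage is 4.7 − 10.3 = -5.6 V < 0.7 V, so it is off. The assumption is consistent.

Only D_B conducts; I_R ≈ 2.2 mA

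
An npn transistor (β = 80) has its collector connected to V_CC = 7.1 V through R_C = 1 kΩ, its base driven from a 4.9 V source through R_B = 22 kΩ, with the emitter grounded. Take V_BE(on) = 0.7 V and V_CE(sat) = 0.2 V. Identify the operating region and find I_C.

saturation; I_C ≈ 6.9 mA

Assume active: I_B = (4.9 − 0.7)/22 = 0.191 mA, giving I_C = β·I_B = 15.3 mA.
But then V_CE = 7.1 − 15.3×1 = -8.17 V < V_CE(sat) = 0.2 V — impossible in the active region.
So the transistor is saturated. With V_CE = 0.2 V, I_C = (V_CC − 0.2)/R_C = 6.9/1 = 6.9 mA.
Check: β·I_B = 15.3 mA > I_C = 6.9 mA, confirming saturation.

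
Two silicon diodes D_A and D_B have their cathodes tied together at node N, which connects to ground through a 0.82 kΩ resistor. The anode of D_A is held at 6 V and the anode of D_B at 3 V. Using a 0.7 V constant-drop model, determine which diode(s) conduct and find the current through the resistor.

Assume both conduct. Then node N would need to be at both 6−0.7 = 5.3 V and 3−0.7 = 2.3 V, which is impossible.
Assume only D_A conducts: V_N = 6 − 0.7 = 5.3 V, so I_R = 5.3/0.82 = 6.46 mA.
Check D_B: its anode-to-cathode voltage is 3 − 5.3 = -2.3 V < 0.7 V, so it is off. The assumption is consistent.

Only D_A conducts; I_R ≈ 6.5 mA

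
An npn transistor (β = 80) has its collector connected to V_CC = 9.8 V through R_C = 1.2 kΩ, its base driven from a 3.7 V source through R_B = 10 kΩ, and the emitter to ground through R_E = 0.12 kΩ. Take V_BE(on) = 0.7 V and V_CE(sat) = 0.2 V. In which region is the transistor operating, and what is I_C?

saturation; I_C ≈ 7.3 mA

Assume active: I_B = (3.7 − 0.7)/(10 + 81×0.12) = 0.152 mA, I_C = β·I_B = 12.2 mA.
Then V_CE = 9.8 − 12.2×1.2 − 12.3×0.12 = -6.28 V < 0.2 V — the active assumption fails.
Re-solve with V_CE = 0.2 V. KCL at the emitter: V_E/R_E = (V_BB−0.7−V_E)/R_B + (V_CC−0.2−V_E)/R_C, giving V_E = 0.896 V.
I_C = (V_CC − 0.2 − V_E)/R_C = (9.6 − 0.896)/1.2 = 7.25 mA.
Check: I_B = (3 − 0.896)/10 = 0.21 mA, and β·I_B = 16.8 mA > I_C, confirming saturation.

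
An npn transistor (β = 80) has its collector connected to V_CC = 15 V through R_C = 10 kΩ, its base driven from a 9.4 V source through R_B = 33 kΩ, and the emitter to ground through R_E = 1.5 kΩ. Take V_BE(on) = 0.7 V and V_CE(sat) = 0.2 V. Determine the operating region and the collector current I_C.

Assume active: I_B = (9.4 − 0.7)/(33 + 81×1.5) = 0.0563 mA, I_C = β·I_B = 4.5 mA.
Then V_CE = 15 − 4.5×10 − 4.56×1.5 = -36.9 V < 0.2 V — the active assumption fails.
Re-solve with V_CE = 0.2 V. KCL at the emitter: V_E/R_E = (V_BB−0.7−V_E)/R_B + (V_CC−0.2−V_E)/R_C, giving V_E = 2.19 V.
I_C = (V_CC − 0.2 − V_E)/R_C = (14.8 − 2.19)/10 = 1.26 mA.
Check: I_B = (8.7 − 2.19)/33 = 0.197 mA, and β·I_B = 15.8 mA > I_C, confirming saturation.

saturation; I_C ≈ 1.3 mA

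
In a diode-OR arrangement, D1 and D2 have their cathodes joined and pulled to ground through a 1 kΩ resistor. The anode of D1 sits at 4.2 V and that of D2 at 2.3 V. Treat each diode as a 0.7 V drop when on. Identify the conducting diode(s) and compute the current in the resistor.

Only D1 conducts; I_R ≈ 3.5 mA

Assume both conduct. Then node N would need to be at both 4.2−0.7 = 3.5 V and 2.3−0.7 = 1.6 V, which is impossible.
Assume only D1 conducts: V_N = 4.2 − 0.7 = 3.5 V, so I_R = 3.5/1 = 3.5 mA.
Check D2: its anode-to-cathode voltage is 2.3 − 3.5 = -1.2 V < 0.7 V, so it is off. The assumption is consistent.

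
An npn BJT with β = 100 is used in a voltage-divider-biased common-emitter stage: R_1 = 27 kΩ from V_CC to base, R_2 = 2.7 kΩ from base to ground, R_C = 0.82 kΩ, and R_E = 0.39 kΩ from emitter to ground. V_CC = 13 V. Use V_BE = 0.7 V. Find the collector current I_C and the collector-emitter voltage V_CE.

Thevenize the base divider: V_Th = V_CC·R_2/(R_1+R_2) = 13×2.7/29.7 = 1.18 V, R_Th = R_1‖R_2 = 2.45 kΩ.
Base-emitter loop: V_Th = I_B·R_Th + V_BE + (β+1)I_B·R_E, so I_B = (1.18 − 0.7) / (2.45 + 101×0.39) = 0.0115 mA.
I_C = β·I_B = 100×0.0115 = 1.15 mA, and I_E = (β+1)I_B = 1.16 mA.
V_CE = V_CC − I_C·R_C − I_E·R_E = 13 − 1.15×0.82 − 1.16×0.39 = 11.6 V.
V_CE = 11.6 V > 0.2 V confirms active-region operation.

I_C ≈ 1.2 mA, V_CE ≈ 12 V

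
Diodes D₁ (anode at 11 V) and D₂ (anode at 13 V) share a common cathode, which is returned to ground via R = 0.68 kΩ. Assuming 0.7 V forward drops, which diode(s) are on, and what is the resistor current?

Assume both conduct. Then node N would need to be at both 11−0.7 = 10.3 V and 13−0.7 = 12.3 V, which is impossible.
Assume only D₂ conducts: V_N = 13 − 0.7 = 12.3 V, so I_R = 12.3/0.68 = 18.1 mA.
Check D₁: its anode-to-cathode voltage is 11 − 12.3 = -1.3 V < 0.7 V, so it is off. The assumption is consistent.

Only D₂ conducts; I_R ≈ 18 mA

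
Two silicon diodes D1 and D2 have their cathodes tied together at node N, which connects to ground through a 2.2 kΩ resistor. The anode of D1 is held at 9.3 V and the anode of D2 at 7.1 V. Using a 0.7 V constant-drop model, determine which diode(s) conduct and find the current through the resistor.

Only D1 conducts; I_R ≈ 3.9 mA

Assume both conduct. Then node N would need to be at both 9.3−0.7 = 8.6 V and 7.1−0.7 = 6.4 V, which is impossible.
Assume only D1 conducts: V_N = 9.3 − 0.7 = 8.6 V, so I_R = 8.6/2.2 = 3.91 mA.
Check D2: its anode-to-cathode voltage is 7.1 − 8.6 = -1.5 V < 0.7 V, so it is off. The assumption is consistent.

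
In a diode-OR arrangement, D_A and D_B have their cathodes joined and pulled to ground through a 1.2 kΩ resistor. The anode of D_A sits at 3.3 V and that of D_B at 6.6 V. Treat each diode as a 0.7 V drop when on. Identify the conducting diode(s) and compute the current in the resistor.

Only D_B conducts; I_R ≈ 4.9 mA

Assume both conduct. Then node N would need to be at both 3.3−0.7 = 2.6 V and 6.6−0.7 = 5.9 V, which is impossible.
Assume only D_B conducts: V_N = 6.6 − 0.7 = 5.9 V, so I_R = 5.9/1.2 = 4.92 mA.
Check D_A: its anode-to-cathode voltage is 3.3 − 5.9 = -2.6 V < 0.7 V, so it is off. The assumption is consistent.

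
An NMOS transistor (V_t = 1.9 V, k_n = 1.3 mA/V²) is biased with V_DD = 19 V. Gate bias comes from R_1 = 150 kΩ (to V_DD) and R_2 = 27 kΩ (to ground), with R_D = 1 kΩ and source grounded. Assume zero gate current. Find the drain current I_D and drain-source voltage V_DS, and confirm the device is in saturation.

I_D ≈ 0.65 mA, V_DS ≈ 18 V

V_G = V_DD·R_2/(R_1+R_2) = 19×27/177 = 2.9 V. With the source grounded, V_GS = V_G = 2.9 V.
Assume saturation: I_D = (k_n/2)(V_GS − V_t)² = (1.3/2)×(2.9 − 1.9)² = 0.65×0.998² = 0.648 mA.
V_DS = V_DD − I_D·R_D = 19 − 0.648×1 = 18.4 V.
Saturation requires V_DS ≥ V_GS − V_t = 0.998 V; 18.4 ≥ 0.998 ✓.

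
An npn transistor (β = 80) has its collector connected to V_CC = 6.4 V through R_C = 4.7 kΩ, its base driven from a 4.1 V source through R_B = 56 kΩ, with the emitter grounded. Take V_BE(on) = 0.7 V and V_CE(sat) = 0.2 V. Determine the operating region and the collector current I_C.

Assume active: I_B = (4.1 − 0.7)/56 = 0.0607 mA, giving I_C = β·I_B = 4.86 mA.
But then V_CE = 6.4 − 4.86×4.7 = -16.4 V < V_CE(sat) = 0.2 V — impossible in the active region.
So the transistor is saturated. With V_CE = 0.2 V, I_C = (V_CC − 0.2)/R_C = 6.2/4.7 = 1.32 mA.
Check: β·I_B = 4.86 mA > I_C = 1.32 mA, confirming saturation.

saturation; I_C ≈ 1.3 mA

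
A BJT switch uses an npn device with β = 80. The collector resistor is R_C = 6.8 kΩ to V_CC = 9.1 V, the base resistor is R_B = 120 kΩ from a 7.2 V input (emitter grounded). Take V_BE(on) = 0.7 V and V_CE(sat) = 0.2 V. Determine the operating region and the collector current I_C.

saturation; I_C ≈ 1.3 mA

Assume active: I_B = (7.2 − 0.7)/120 = 0.0542 mA, giving I_C = β·I_B = 4.33 mA.
But then V_CE = 9.1 − 4.33×6.8 = -20.4 V < V_CE(sat) = 0.2 V — impossible in the active region.
So the transistor is saturated. With V_CE = 0.2 V, I_C = (V_CC − 0.2)/R_C = 8.9/6.8 = 1.31 mA.
Check: β·I_B = 4.33 mA > I_C = 1.31 mA, confirming saturation.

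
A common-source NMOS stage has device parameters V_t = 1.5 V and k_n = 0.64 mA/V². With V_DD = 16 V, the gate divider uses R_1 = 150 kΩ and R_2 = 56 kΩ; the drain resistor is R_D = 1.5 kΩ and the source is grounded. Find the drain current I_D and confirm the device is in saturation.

V_G = V_DD·R_2/(R_1+R_2) = 16×56/206 = 4.35 V. With the source grounded, V_GS = V_G = 4.35 V.
Assume saturation: I_D = (k_n/2)(V_GS − V_t)² = (0.64/2)×(4.35 − 1.5)² = 0.32×2.85² = 2.6 mA.
V_DS = V_DD − I_D·R_D = 16 − 2.6×1.5 = 12.1 V.
Saturation requires V_DS ≥ V_GS − V_t = 2.85 V; 12.1 ≥ 2.85 ✓.

I_D ≈ 2.6 mA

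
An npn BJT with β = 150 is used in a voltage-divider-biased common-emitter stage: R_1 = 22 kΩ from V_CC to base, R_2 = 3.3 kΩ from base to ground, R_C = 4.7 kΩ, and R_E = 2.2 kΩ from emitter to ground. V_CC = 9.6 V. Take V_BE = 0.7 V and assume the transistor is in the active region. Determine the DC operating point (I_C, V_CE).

Thevenize the base divider: V_Th = V_CC·R_2/(R_1+R_2) = 9.6×3.3/25.3 = 1.25 V, R_Th = R_1‖R_2 = 2.87 kΩ.
Base-emitter loop: V_Th = I_B·R_Th + V_BE + (β+1)I_B·R_E, so I_B = (1.25 − 0.7) / (2.87 + 151×2.2) = 0.00165 mA.
I_C = β·I_B = 150×0.00165 = 0.247 mA, and I_E = (β+1)I_B = 0.249 mA.
V_CE = V_CC − I_C·R_C − I_E·R_E = 9.6 − 0.247×4.7 − 0.249×2.2 = 7.89 V.
V_CE = 7.89 V > 0.2 V confirms active-region operation.

I_C ≈ 0.25 mA, V_CE ≈ 7.9 V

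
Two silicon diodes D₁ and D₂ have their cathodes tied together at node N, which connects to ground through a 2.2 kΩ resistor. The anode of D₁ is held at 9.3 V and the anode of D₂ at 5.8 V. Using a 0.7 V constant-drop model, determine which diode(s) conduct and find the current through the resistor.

Only D₁ conducts; I_R ≈ 3.9 mA

Assume both conduct. Then node N would need to be at both 9.3−0.7 = 8.6 V and 5.8−0.7 = 5.1 V, which is impossible.
Assume only D₁ conducts: V_N = 9.3 − 0.7 = 8.6 V, so I_R = 8.6/2.2 = 3.91 mA.
Check D₂: its anode-to-cathode voltage is 5.8 − 8.6 = -2.8 V < 0.7 V, so it is off. The assumption is consistent.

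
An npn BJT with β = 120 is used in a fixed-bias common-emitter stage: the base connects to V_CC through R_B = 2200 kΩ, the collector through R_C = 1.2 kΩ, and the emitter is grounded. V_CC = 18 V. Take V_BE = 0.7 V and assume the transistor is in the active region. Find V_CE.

V_CE ≈ 17 V

Base loop: V_CC = I_B·R_B + V_BE, so I_B = (18 − 0.7)/2200 kΩ = 0.00786 mA.
In the active region I_C = β·I_B = 120 × 0.00786 = 0.944 mA.
Collector loop: V_CE = V_CC − I_C·R_C = 18 − 0.944×1.2 = 16.9 V.
Since V_CE = 16.9 V > V_CE(sat) ≈ 0.2 V, the transistor is in the active region as assumed.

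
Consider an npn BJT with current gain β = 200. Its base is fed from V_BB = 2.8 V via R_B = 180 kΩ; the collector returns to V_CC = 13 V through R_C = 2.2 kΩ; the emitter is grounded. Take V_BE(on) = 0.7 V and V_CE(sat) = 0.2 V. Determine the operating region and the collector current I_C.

Assume active. Base-emitter loop: I_B = (V_BB − V_BE)/R_B = (2.8 − 0.7)/180 = 0.0117 mA.
I_C = β·I_B = 200×0.0117 = 2.33 mA.
V_CE = V_CC − I_C·R_C = 13 − 2.33×2.2 = 7.87 V > V_CE(sat), so the active-region assumption holds.

active; I_C ≈ 2.3 mA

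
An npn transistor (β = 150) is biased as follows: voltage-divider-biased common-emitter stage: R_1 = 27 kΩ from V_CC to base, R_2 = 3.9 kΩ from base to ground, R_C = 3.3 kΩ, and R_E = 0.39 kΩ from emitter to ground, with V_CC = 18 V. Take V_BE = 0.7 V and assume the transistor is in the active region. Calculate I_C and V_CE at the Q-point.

Thevenize the base divider: V_Th = V_CC·R_2/(R_1+R_2) = 18×3.9/30.9 = 2.27 V, R_Th = R_1‖R_2 = 3.41 kΩ.
Base-emitter loop: V_Th = I_B·R_Th + V_BE + (β+1)I_B·R_E, so I_B = (2.27 − 0.7) / (3.41 + 151×0.39) = 0.0252 mA.
I_C = β·I_B = 150×0.0252 = 3.78 mA, and I_E = (β+1)I_B = 3.81 mA.
V_CE = V_CC − I_C·R_C − I_E·R_E = 18 − 3.78×3.3 − 3.81×0.39 = 4.02 V.
V_CE = 4.02 V > 0.2 V confirms active-region operation.

I_C ≈ 3.8 mA, V_CE ≈ 4 V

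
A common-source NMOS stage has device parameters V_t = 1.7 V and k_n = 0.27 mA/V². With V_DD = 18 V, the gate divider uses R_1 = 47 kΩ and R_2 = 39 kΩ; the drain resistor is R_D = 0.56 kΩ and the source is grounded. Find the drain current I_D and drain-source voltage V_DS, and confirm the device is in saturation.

V_G = V_DD·R_2/(R_1+R_2) = 18×39/86 = 8.16 V. With the source grounded, V_GS = V_G = 8.16 V.
Assume saturation: I_D = (k_n/2)(V_GS − V_t)² = (0.27/2)×(8.16 − 1.7)² = 0.135×6.46² = 5.64 mA.
V_DS = V_DD − I_D·R_D = 18 − 5.64×0.56 = 14.8 V.
Saturation requires V_DS ≥ V_GS − V_t = 6.46 V; 14.8 ≥ 6.46 ✓.

I_D ≈ 5.6 mA, V_DS ≈ 15 V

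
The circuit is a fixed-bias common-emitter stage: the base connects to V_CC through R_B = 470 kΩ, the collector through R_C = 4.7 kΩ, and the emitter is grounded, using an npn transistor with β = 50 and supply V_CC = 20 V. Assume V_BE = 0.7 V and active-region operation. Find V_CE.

V_CE ≈ 10 V

Base loop: V_CC = I_B·R_B + V_BE, so I_B = (20 − 0.7)/470 kΩ = 0.0411 mA.
In the active region I_C = β·I_B = 50 × 0.0411 = 2.05 mA.
Collector loop: V_CE = V_CC − I_C·R_C = 20 − 2.05×4.7 = 10.3 V.
Since V_CE = 10.3 V > V_CE(sat) ≈ 0.2 V, the transistor is in the active region as assumed.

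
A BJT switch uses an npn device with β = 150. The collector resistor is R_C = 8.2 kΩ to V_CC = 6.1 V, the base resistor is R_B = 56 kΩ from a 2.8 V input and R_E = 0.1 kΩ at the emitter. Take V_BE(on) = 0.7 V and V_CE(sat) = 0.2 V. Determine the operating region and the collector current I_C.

saturation; I_C ≈ 0.71 mA

Assume active: I_B = (2.8 − 0.7)/(56 + 151×0.1) = 0.0295 mA, I_C = β·I_B = 4.43 mA.
Then V_CE = 6.1 − 4.43×8.2 − 4.46×0.1 = -30.7 V < 0.2 V — the active assumption fails.
Re-solve with V_CE = 0.2 V. KCL at the emitter: V_E/R_E = (V_BB−0.7−V_E)/R_B + (V_CC−0.2−V_E)/R_C, giving V_E = 0.0747 V.
I_C = (V_CC − 0.2 − V_E)/R_C = (5.9 − 0.0747)/8.2 = 0.71 mA.
Check: I_B = (2.1 − 0.0747)/56 = 0.0362 mA, and β·I_B = 5.43 mA > I_C, confirming saturation.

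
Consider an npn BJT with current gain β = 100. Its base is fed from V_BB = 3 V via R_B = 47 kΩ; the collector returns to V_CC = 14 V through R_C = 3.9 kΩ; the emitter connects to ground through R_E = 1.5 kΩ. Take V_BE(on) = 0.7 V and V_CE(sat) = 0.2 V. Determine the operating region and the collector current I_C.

active; I_C ≈ 1.2 mA

Assume active. Base-emitter loop: I_B = (V_BB − V_BE)/(R_B + (β+1)R_E) = (3 − 0.7)/(47 + 101×1.5) = 0.0116 mA.
I_C = β·I_B = 100×0.0116 = 1.16 mA.
V_CE = V_CC − I_C·R_C − I_E·R_E = 14 − 1.16×3.9 − 1.17×1.5 = 7.73 V > V_CE(sat), so the active-region assumption holds.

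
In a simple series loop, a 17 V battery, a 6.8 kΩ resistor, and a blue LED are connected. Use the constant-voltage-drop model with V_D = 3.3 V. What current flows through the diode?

KVL around the loop: 17 = V_D + I·R = 3.3 + I × 6.8 kΩ.
So I = (17 − 3.3) / 6.8 kΩ = 13.7 / 6.8 = 2.01 mA.

I ≈ 2 mA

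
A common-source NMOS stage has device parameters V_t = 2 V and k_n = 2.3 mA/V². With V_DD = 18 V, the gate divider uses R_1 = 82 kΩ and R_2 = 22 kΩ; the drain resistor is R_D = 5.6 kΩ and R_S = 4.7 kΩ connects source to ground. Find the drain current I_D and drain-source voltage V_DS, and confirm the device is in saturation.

I_D ≈ 0.28 mA, V_DS ≈ 15 V

V_G = V_DD·R_2/(R_1+R_2) = 18×22/104 = 3.81 V.
Assume saturation: I_D = (k_n/2)(V_GS − V_t)² with V_GS = V_G − I_D·R_S = 3.81 − 4.7·I_D.
Substituting gives 25.4·I_D² − 20.5·I_D + 3.76 = 0, with roots I_D = 0.28 or 0.529 mA.
The root I_D = 0.529 mA gives V_GS = 1.32 V ≤ V_t, so take I_D = 0.28 mA.
Then V_GS = 2.49 V and V_DS = V_DD − I_D(R_D+R_S) = 18 − 0.28×10.3 = 15.1 V.
Saturation requires V_DS ≥ V_GS − V_t = 0.493 V; 15.1 ≥ 0.493 ✓.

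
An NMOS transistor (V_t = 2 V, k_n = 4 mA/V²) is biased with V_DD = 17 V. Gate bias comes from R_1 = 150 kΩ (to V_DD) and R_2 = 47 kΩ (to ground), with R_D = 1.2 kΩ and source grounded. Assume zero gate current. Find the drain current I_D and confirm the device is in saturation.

I_D ≈ 8.5 mA

V_G = V_DD·R_2/(R_1+R_2) = 17×47/197 = 4.06 V. With the source grounded, V_GS = V_G = 4.06 V.
Assume saturation: I_D = (k_n/2)(V_GS − V_t)² = (4/2)×(4.06 − 2)² = 2×2.06² = 8.45 mA.
V_DS = V_DD − I_D·R_D = 17 − 8.45×1.2 = 6.86 V.
Saturation requires V_DS ≥ V_GS − V_t = 2.06 V; 6.86 ≥ 2.06 ✓.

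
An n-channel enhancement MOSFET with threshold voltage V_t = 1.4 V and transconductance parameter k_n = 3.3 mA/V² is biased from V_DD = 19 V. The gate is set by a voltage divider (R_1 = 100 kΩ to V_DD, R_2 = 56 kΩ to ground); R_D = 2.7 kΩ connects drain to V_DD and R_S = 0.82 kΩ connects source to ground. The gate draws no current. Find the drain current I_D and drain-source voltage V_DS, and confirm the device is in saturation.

V_G = V_DD·R_2/(R_1+R_2) = 19×56/156 = 6.82 V.
Assume saturation: I_D = (k_n/2)(V_GS − V_t)² with V_GS = V_G − I_D·R_S = 6.82 − 0.82·I_D.
Substituting gives 1.11·I_D² − 15.7·I_D + 48.5 = 0, with roots I_D = 4.58 or 9.54 mA.
The root I_D = 9.54 mA gives V_GS = -1 V ≤ V_t, so take I_D = 4.58 mA.
Then V_GS = 3.07 V and V_DS = V_DD − I_D(R_D+R_S) = 19 − 4.58×3.52 = 2.88 V.
Saturation requires V_DS ≥ V_GS − V_t = 1.67 V; 2.88 ≥ 1.67 ✓.

I_D ≈ 4.6 mA, V_DS ≈ 2.9 V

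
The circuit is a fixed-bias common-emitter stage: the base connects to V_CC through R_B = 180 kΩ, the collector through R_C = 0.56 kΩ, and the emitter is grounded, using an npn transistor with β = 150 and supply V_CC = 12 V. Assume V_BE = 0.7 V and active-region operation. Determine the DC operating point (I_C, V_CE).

Base loop: V_CC = I_B·R_B + V_BE, so I_B = (12 − 0.7)/180 kΩ = 0.0628 mA.
In the active region I_C = β·I_B = 150 × 0.0628 = 9.42 mA.
Collector loop: V_CE = V_CC − I_C·R_C = 12 − 9.42×0.56 = 6.73 V.
Since V_CE = 6.73 V > V_CE(sat) ≈ 0.2 V, the transistor is in the active region as assumed.

I_C ≈ 9.4 mA, V_CE ≈ 6.7 V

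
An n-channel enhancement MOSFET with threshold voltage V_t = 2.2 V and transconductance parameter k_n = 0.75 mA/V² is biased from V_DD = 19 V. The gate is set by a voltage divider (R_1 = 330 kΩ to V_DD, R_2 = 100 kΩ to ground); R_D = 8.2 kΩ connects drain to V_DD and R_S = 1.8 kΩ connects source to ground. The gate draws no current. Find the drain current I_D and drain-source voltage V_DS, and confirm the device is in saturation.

I_D ≈ 0.56 mA, V_DS ≈ 13 V

V_G = V_DD·R_2/(R_1+R_2) = 19×100/430 = 4.42 V.
Assume saturation: I_D = (k_n/2)(V_GS − V_t)² with V_GS = V_G − I_D·R_S = 4.42 − 1.8·I_D.
Substituting gives 1.22·I_D² − 4·I_D + 1.85 = 0, with roots I_D = 0.556 or 2.73 mA.
The root I_D = 2.73 mA gives V_GS = -0.499 V ≤ V_t, so take I_D = 0.556 mA.
Then V_GS = 3.42 V and V_DS = V_DD − I_D(R_D+R_S) = 19 − 0.556×10 = 13.4 V.
Saturation requires V_DS ≥ V_GS − V_t = 1.22 V; 13.4 ≥ 1.22 ✓.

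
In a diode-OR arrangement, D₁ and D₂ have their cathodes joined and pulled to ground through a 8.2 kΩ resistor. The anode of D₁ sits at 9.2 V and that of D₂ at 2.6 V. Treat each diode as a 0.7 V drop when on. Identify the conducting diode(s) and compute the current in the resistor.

Assume both conduct. Then node N would need to be at both 9.2−0.7 = 8.5 V and 2.6−0.7 = 1.9 V, which is impossible.
Assume only D₁ conducts: V_N = 9.2 − 0.7 = 8.5 V, so I_R = 8.5/8.2 = 1.04 mA.
Check D₂: its anode-to-cathode voltage is 2.6 − 8.5 = -5.9 V < 0.7 V, so it is off. The assumption is consistent.

Only D₁ conducts; I_R ≈ 1 mA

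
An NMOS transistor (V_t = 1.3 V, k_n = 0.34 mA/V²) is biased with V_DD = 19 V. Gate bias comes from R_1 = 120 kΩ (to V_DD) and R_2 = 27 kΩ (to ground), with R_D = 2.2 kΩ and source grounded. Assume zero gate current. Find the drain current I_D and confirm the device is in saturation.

I_D ≈ 0.82 mA

V_G = V_DD·R_2/(R_1+R_2) = 19×27/147 = 3.49 V. With the source grounded, V_GS = V_G = 3.49 V.
Assume saturation: I_D = (k_n/2)(V_GS − V_t)² = (0.34/2)×(3.49 − 1.3)² = 0.17×2.19² = 0.815 mA.
V_DS = V_DD − I_D·R_D = 19 − 0.815×2.2 = 17.2 V.
Saturation requires V_DS ≥ V_GS − V_t = 2.19 V; 17.2 ≥ 2.19 ✓.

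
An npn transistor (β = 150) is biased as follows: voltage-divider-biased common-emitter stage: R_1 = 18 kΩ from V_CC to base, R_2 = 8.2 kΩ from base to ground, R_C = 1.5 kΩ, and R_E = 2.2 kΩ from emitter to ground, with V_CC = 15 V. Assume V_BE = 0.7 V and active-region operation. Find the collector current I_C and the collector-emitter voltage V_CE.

I_C ≈ 1.8 mA, V_CE ≈ 8.4 V

Thevenize the base divider: V_Th = V_CC·R_2/(R_1+R_2) = 15×8.2/26.2 = 4.69 V, R_Th = R_1‖R_2 = 5.63 kΩ.
Base-emitter loop: V_Th = I_B·R_Th + V_BE + (β+1)I_B·R_E, so I_B = (4.69 − 0.7) / (5.63 + 151×2.2) = 0.0118 mA.
I_C = β·I_B = 150×0.0118 = 1.77 mA, and I_E = (β+1)I_B = 1.79 mA.
V_CE = V_CC − I_C·R_C − I_E·R_E = 15 − 1.77×1.5 − 1.79×2.2 = 8.41 V.
V_CE = 8.41 V > 0.2 V confirms active-region operation.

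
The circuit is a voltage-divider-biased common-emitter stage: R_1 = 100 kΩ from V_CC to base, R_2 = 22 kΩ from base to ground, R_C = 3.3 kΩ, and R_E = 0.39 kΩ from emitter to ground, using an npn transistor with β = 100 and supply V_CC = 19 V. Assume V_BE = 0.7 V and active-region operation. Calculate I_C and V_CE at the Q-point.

I_C ≈ 4.7 mA, V_CE ≈ 1.5 V

Thevenize the base divider: V_Th = V_CC·R_2/(R_1+R_2) = 19×22/122 = 3.43 V, R_Th = R_1‖R_2 = 18 kΩ.
Base-emitter loop: V_Th = I_B·R_Th + V_BE + (β+1)I_B·R_E, so I_B = (3.43 − 0.7) / (18 + 101×0.39) = 0.0475 mA.
I_C = β·I_B = 100×0.0475 = 4.75 mA, and I_E = (β+1)I_B = 4.8 mA.
V_CE = V_CC − I_C·R_C − I_E·R_E = 19 − 4.75×3.3 − 4.8×0.39 = 1.46 V.
V_CE = 1.46 V > 0.2 V confirms active-region operation.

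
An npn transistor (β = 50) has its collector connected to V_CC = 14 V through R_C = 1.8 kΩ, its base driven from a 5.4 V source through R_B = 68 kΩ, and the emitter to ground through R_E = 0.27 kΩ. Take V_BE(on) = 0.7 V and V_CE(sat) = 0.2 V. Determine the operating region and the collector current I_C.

active; I_C ≈ 2.9 mA

Assume active. Base-emitter loop: I_B = (V_BB − V_BE)/(R_B + (β+1)R_E) = (5.4 − 0.7)/(68 + 51×0.27) = 0.0575 mA.
I_C = β·I_B = 50×0.0575 = 2.87 mA.
V_CE = V_CC − I_C·R_C − I_E·R_E = 14 − 2.87×1.8 − 2.93×0.27 = 8.04 V > V_CE(sat), so the active-region assumption holds.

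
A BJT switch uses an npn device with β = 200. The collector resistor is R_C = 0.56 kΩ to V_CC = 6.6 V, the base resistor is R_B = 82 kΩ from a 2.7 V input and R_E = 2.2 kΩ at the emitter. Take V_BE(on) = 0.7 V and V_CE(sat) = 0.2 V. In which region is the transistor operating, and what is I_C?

Assume active. Base-emitter loop: I_B = (V_BB − V_BE)/(R_B + (β+1)R_E) = (2.7 − 0.7)/(82 + 201×2.2) = 0.00382 mA.
I_C = β·I_B = 200×0.00382 = 0.763 mA.
V_CE = V_CC − I_C·R_C − I_E·R_E = 6.6 − 0.763×0.56 − 0.767×2.2 = 4.49 V > V_CE(sat), so the active-region assumption holds.

active; I_C ≈ 0.76 mA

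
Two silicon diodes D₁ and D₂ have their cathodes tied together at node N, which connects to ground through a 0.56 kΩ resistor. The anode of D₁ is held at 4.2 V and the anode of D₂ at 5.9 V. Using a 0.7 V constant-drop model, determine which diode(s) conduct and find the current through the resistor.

Assume both conduct. Then node N would need to be at both 4.2−0.7 = 3.5 V and 5.9−0.7 = 5.2 V, which is impossible.
Assume only D₂ conducts: V_N = 5.9 − 0.7 = 5.2 V, so I_R = 5.2/0.56 = 9.29 mA.
Check D₁: its anode-to-cathode voltage is 4.2 − 5.2 = -1 V < 0.7 V, so it is off. The assumption is consistent.

Only D₂ conducts; I_R ≈ 9.3 mA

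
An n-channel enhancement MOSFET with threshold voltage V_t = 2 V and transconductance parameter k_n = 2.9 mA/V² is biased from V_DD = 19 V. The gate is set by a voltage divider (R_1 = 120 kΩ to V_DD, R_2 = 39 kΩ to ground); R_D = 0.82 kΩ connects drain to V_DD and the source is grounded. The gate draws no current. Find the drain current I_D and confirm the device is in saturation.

I_D ≈ 10 mA

V_G = V_DD·R_2/(R_1+R_2) = 19×39/159 = 4.66 V. With the source grounded, V_GS = V_G = 4.66 V.
Assume saturation: I_D = (k_n/2)(V_GS − V_t)² = (2.9/2)×(4.66 − 2)² = 1.45×2.66² = 10.3 mA.
V_DS = V_DD − I_D·R_D = 19 − 10.3×0.82 = 10.6 V.
Saturation requires V_DS ≥ V_GS − V_t = 2.66 V; 10.6 ≥ 2.66 ✓.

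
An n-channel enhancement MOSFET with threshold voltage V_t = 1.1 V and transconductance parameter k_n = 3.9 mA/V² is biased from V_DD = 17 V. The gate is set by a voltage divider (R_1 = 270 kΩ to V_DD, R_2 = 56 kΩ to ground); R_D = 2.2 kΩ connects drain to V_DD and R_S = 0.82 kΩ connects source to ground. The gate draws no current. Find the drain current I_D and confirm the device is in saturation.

I_D ≈ 1.2 mA

V_G = V_DD·R_2/(R_1+R_2) = 17×56/326 = 2.92 V.
Assume saturation: I_D = (k_n/2)(V_GS − V_t)² with V_GS = V_G − I_D·R_S = 2.92 − 0.82·I_D.
Substituting gives 1.31·I_D² − 6.82·I_D + 6.46 = 0, with roots I_D = 1.25 or 3.96 mA.
The root I_D = 3.96 mA gives V_GS = -0.325 V ≤ V_t, so take I_D = 1.25 mA.
Then V_GS = 1.9 V and V_DS = V_DD − I_D(R_D+R_S) = 17 − 1.25×3.02 = 13.2 V.
Saturation requires V_DS ≥ V_GS − V_t = 0.799 V; 13.2 ≥ 0.799 ✓.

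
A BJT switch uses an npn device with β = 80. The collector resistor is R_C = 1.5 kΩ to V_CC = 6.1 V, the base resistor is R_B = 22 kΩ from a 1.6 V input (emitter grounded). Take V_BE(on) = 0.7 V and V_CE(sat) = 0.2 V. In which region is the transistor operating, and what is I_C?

Assume active. Base-emitter loop: I_B = (V_BB − V_BE)/R_B = (1.6 − 0.7)/22 = 0.0409 mA.
I_C = β·I_B = 80×0.0409 = 3.27 mA.
V_CE = V_CC − I_C·R_C = 6.1 − 3.27×1.5 = 1.19 V > V_CE(sat), so the active-region assumption holds.

active; I_C ≈ 3.3 mA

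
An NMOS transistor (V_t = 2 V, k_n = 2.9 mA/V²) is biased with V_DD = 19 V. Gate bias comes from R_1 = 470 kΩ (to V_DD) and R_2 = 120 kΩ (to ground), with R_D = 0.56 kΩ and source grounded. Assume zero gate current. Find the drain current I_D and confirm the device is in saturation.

V_G = V_DD·R_2/(R_1+R_2) = 19×120/590 = 3.86 V. With the source grounded, V_GS = V_G = 3.86 V.
Assume saturation: I_D = (k_n/2)(V_GS − V_t)² = (2.9/2)×(3.86 − 2)² = 1.45×1.86² = 5.04 mA.
V_DS = V_DD − I_D·R_D = 19 − 5.04×0.56 = 16.2 V.
Saturation requires V_DS ≥ V_GS − V_t = 1.86 V; 16.2 ≥ 1.86 ✓.

I_D ≈ 5 mA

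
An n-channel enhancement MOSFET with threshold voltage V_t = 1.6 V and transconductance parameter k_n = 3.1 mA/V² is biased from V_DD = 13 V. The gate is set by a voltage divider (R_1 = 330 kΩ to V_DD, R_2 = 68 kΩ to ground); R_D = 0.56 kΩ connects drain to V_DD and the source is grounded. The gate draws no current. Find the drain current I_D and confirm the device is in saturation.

V_G = V_DD·R_2/(R_1+R_2) = 13×68/398 = 2.22 V. With the source grounded, V_GS = V_G = 2.22 V.
Assume saturation: I_D = (k_n/2)(V_GS − V_t)² = (3.1/2)×(2.22 − 1.6)² = 1.55×0.621² = 0.598 mA.
V_DS = V_DD − I_D·R_D = 13 − 0.598×0.56 = 12.7 V.
Saturation requires V_DS ≥ V_GS − V_t = 0.621 V; 12.7 ≥ 0.621 ✓.

I_D ≈ 0.6 mA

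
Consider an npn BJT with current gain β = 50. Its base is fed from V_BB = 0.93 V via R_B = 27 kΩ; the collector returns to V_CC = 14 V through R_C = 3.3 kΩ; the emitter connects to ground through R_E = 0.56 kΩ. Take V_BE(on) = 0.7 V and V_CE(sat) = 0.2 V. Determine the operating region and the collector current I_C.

active; I_C ≈ 0.21 mA

Assume active. Base-emitter loop: I_B = (V_BB − V_BE)/(R_B + (β+1)R_E) = (0.93 − 0.7)/(27 + 51×0.56) = 0.00414 mA.
I_C = β·I_B = 50×0.00414 = 0.207 mA.
V_CE = V_CC − I_C·R_C − I_E·R_E = 14 − 0.207×3.3 − 0.211×0.56 = 13.2 V > V_CE(sat), so the active-region assumption holds.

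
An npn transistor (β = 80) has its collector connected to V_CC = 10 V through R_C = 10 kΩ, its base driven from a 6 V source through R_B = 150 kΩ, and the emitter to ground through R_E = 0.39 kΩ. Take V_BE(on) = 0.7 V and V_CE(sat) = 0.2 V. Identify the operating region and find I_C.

saturation; I_C ≈ 0.94 mA

Assume active: I_B = (6 − 0.7)/(150 + 81×0.39) = 0.0292 mA, I_C = β·I_B = 2.33 mA.
Then V_CE = 10 − 2.33×10 − 2.36×0.39 = -14.3 V < 0.2 V — the active assumption fails.
Re-solve with V_CE = 0.2 V. KCL at the emitter: V_E/R_E = (V_BB−0.7−V_E)/R_B + (V_CC−0.2−V_E)/R_C, giving V_E = 0.38 V.
I_C = (V_CC − 0.2 − V_E)/R_C = (9.8 − 0.38)/10 = 0.942 mA.
Check: I_B = (5.3 − 0.38)/150 = 0.0328 mA, and β·I_B = 2.62 mA > I_C, confirming saturation.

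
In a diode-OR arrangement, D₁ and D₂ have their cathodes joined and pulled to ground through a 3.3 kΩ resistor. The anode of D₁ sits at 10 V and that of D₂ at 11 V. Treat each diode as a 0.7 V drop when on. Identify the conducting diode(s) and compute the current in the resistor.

Only D₂ conducts; I_R ≈ 3.1 mA

Assume both conduct. Then node N would need to be at both 10−0.7 = 9.3 V and 11−0.7 = 10.3 V, which is impossible.
Assume only D₂ conducts: V_N = 11 − 0.7 = 10.3 V, so I_R = 10.3/3.3 = 3.12 mA.
Check D₁: its anode-to-cathode voltage is 10 − 10.3 = -0.3 V < 0.7 V, so it is off. The assumption is consistent.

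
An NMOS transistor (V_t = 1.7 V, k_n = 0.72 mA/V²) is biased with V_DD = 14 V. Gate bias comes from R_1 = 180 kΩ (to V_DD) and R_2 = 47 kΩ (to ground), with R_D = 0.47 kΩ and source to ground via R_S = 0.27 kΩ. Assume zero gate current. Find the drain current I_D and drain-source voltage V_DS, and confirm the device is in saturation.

V_G = V_DD·R_2/(R_1+R_2) = 14×47/227 = 2.9 V.
Assume saturation: I_D = (k_n/2)(V_GS − V_t)² with V_GS = V_G − I_D·R_S = 2.9 − 0.27·I_D.
Substituting gives 0.0262·I_D² − 1.23·I_D + 0.517 = 0, with roots I_D = 0.423 or 46.6 mA.
The root I_D = 46.6 mA gives V_GS = -9.67 V ≤ V_t, so take I_D = 0.423 mA.
Then V_GS = 2.78 V and V_DS = V_DD − I_D(R_D+R_S) = 14 − 0.423×0.74 = 13.7 V.
Saturation requires V_DS ≥ V_GS − V_t = 1.08 V; 13.7 ≥ 1.08 ✓.

I_D ≈ 0.42 mA, V_DS ≈ 14 V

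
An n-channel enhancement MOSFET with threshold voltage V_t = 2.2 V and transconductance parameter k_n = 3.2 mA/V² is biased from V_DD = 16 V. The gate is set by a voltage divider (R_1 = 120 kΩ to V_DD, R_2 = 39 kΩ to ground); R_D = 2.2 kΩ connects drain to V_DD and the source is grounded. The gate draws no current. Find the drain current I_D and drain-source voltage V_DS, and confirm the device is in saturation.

V_G = V_DD·R_2/(R_1+R_2) = 16×39/159 = 3.92 V. With the source grounded, V_GS = V_G = 3.92 V.
Assume saturation: I_D = (k_n/2)(V_GS − V_t)² = (3.2/2)×(3.92 − 2.2)² = 1.6×1.72² = 4.76 mA.
V_DS = V_DD − I_D·R_D = 16 − 4.76×2.2 = 5.53 V.
Saturation requires V_DS ≥ V_GS − V_t = 1.72 V; 5.53 ≥ 1.72 ✓.

I_D ≈ 4.8 mA, V_DS ≈ 5.5 V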